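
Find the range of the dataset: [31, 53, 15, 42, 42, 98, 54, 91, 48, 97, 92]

83

Step 1: Identify the maximum value: max = 98
Step 2: Identify the minimum value: min = 15
Step 3: Range = max - min = 98 - 15 = 83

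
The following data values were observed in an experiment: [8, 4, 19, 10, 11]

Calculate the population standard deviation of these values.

4.9234

Step 1: Compute the mean: 10.4
Step 2: Sum of squared deviations from the mean: 121.2
Step 3: Population variance = 121.2 / 5 = 24.24
Step 4: Standard deviation = sqrt(24.24) = 4.9234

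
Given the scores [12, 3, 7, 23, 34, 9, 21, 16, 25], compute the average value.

16.6667

Step 1: Sum all values: 12 + 3 + 7 + 23 + 34 + 9 + 21 + 16 + 25 = 150
Step 2: Count the number of values: n = 9
Step 3: Mean = sum / n = 150 / 9 = 16.6667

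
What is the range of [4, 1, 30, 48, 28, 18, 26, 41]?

47

Step 1: Identify the maximum value: max = 48
Step 2: Identify the minimum value: min = 1
Step 3: Range = max - min = 48 - 1 = 47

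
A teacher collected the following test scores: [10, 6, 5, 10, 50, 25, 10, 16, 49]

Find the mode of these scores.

10

Step 1: Count the frequency of each value:
  5: appears 1 time(s)
  6: appears 1 time(s)
  10: appears 3 time(s)
  16: appears 1 time(s)
  25: appears 1 time(s)
  49: appears 1 time(s)
  50: appears 1 time(s)
Step 2: The value 10 appears most frequently (3 times).
Step 3: Mode = 10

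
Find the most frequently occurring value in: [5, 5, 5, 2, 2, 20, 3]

5

Step 1: Count the frequency of each value:
  2: appears 2 time(s)
  3: appears 1 time(s)
  5: appears 3 time(s)
  20: appears 1 time(s)
Step 2: The value 5 appears most frequently (3 times).
Step 3: Mode = 5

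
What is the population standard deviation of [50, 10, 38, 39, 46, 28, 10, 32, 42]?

13.6771

Step 1: Compute the mean: 32.7778
Step 2: Sum of squared deviations from the mean: 1683.5556
Step 3: Population variance = 1683.5556 / 9 = 187.0617
Step 4: Standard deviation = sqrt(187.0617) = 13.6771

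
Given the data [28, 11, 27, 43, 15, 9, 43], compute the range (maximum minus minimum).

34

Step 1: Identify the maximum value: max = 43
Step 2: Identify the minimum value: min = 9
Step 3: Range = max - min = 43 - 9 = 34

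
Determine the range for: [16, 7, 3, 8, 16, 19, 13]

16

Step 1: Identify the maximum value: max = 19
Step 2: Identify the minimum value: min = 3
Step 3: Range = max - min = 19 - 3 = 16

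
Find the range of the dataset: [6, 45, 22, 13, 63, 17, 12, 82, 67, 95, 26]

89

Step 1: Identify the maximum value: max = 95
Step 2: Identify the minimum value: min = 6
Step 3: Range = max - min = 95 - 6 = 89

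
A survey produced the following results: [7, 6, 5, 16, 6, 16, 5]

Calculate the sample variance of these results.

25.2381

Step 1: Compute the mean: (7 + 6 + 5 + 16 + 6 + 16 + 5) / 7 = 8.7143
Step 2: Compute squared deviations from the mean:
  (7 - 8.7143)^2 = 2.9388
  (6 - 8.7143)^2 = 7.3673
  (5 - 8.7143)^2 = 13.7959
  (16 - 8.7143)^2 = 53.0816
  (6 - 8.7143)^2 = 7.3673
  (16 - 8.7143)^2 = 53.0816
  (5 - 8.7143)^2 = 13.7959
Step 3: Sum of squared deviations = 151.4286
Step 4: Sample variance = 151.4286 / 6 = 25.2381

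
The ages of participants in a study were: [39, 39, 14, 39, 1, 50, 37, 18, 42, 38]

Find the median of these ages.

38.5

Step 1: Sort the data in ascending order: [1, 14, 18, 37, 38, 39, 39, 39, 42, 50]
Step 2: The number of values is n = 10.
Step 3: Since n is even, the median is the average of positions 5 and 6:
  Median = (38 + 39) / 2 = 38.5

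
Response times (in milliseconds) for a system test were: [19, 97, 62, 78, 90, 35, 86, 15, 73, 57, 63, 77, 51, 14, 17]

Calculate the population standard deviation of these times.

28.0899

Step 1: Compute the mean: 55.6
Step 2: Sum of squared deviations from the mean: 11835.6
Step 3: Population variance = 11835.6 / 15 = 789.04
Step 4: Standard deviation = sqrt(789.04) = 28.0899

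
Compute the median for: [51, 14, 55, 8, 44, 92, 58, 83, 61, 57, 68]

57

Step 1: Sort the data in ascending order: [8, 14, 44, 51, 55, 57, 58, 61, 68, 83, 92]
Step 2: The number of values is n = 11.
Step 3: Since n is odd, the median is the middle value at position 6: 57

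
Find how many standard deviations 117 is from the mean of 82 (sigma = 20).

1.75

Step 1: Recall the z-score formula: z = (x - mu) / sigma
Step 2: Substitute values: z = (117 - 82) / 20
Step 3: z = 35 / 20 = 1.75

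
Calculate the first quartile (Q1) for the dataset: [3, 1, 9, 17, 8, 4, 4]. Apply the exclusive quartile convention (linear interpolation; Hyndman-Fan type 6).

3

Step 1: Sort the data: [1, 3, 4, 4, 8, 9, 17]
Step 2: n = 7
Step 3: Using the exclusive quartile method:
  Q1 = 3
  Q2 (median) = 4
  Q3 = 9
  IQR = Q3 - Q1 = 9 - 3 = 6
Step 4: Q1 = 3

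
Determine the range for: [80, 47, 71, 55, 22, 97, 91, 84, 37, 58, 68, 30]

75

Step 1: Identify the maximum value: max = 97
Step 2: Identify the minimum value: min = 22
Step 3: Range = max - min = 97 - 22 = 75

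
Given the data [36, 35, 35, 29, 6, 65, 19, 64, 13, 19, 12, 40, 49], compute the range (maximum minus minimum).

59

Step 1: Identify the maximum value: max = 65
Step 2: Identify the minimum value: min = 6
Step 3: Range = max - min = 65 - 6 = 59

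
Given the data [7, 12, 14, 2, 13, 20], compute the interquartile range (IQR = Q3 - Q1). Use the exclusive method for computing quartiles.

9.75

Step 1: Sort the data: [2, 7, 12, 13, 14, 20]
Step 2: n = 6
Step 3: Using the exclusive quartile method:
  Q1 = 5.75
  Q2 (median) = 12.5
  Q3 = 15.5
  IQR = Q3 - Q1 = 15.5 - 5.75 = 9.75
Step 4: IQR = 9.75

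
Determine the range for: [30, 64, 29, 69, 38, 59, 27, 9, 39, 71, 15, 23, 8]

63

Step 1: Identify the maximum value: max = 71
Step 2: Identify the minimum value: min = 8
Step 3: Range = max - min = 71 - 8 = 63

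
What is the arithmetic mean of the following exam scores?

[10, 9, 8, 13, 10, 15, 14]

11.2857

Step 1: Sum all values: 10 + 9 + 8 + 13 + 10 + 15 + 14 = 79
Step 2: Count the number of values: n = 7
Step 3: Mean = sum / n = 79 / 7 = 11.2857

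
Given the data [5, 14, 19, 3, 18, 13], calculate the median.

13.5

Step 1: Sort the data in ascending order: [3, 5, 13, 14, 18, 19]
Step 2: The number of values is n = 6.
Step 3: Since n is even, the median is the average of positions 3 and 4:
  Median = (13 + 14) / 2 = 13.5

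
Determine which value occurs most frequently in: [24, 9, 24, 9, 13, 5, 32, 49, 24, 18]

24

Step 1: Count the frequency of each value:
  5: appears 1 time(s)
  9: appears 2 time(s)
  13: appears 1 time(s)
  18: appears 1 time(s)
  24: appears 3 time(s)
  32: appears 1 time(s)
  49: appears 1 time(s)
Step 2: The value 24 appears most frequently (3 times).
Step 3: Mode = 24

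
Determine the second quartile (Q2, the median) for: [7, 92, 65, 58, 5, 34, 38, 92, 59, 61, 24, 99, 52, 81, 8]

58

Step 1: Sort the data: [5, 7, 8, 24, 34, 38, 52, 58, 59, 61, 65, 81, 92, 92, 99]
Step 2: n = 15
Step 3: Q2 is the median. Since n is odd, it is the middle value at position 8: 58
Step 4: Q2 = 58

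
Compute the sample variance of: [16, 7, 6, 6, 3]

24.3

Step 1: Compute the mean: (16 + 7 + 6 + 6 + 3) / 5 = 7.6
Step 2: Compute squared deviations from the mean:
  (16 - 7.6)^2 = 70.56
  (7 - 7.6)^2 = 0.36
  (6 - 7.6)^2 = 2.56
  (6 - 7.6)^2 = 2.56
  (3 - 7.6)^2 = 21.16
Step 3: Sum of squared deviations = 97.2
Step 4: Sample variance = 97.2 / 4 = 24.3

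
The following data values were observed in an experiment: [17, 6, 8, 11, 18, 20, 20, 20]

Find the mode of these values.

20

Step 1: Count the frequency of each value:
  6: appears 1 time(s)
  8: appears 1 time(s)
  11: appears 1 time(s)
  17: appears 1 time(s)
  18: appears 1 time(s)
  20: appears 3 time(s)
Step 2: The value 20 appears most frequently (3 times).
Step 3: Mode = 20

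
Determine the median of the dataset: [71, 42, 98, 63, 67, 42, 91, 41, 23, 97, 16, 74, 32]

63

Step 1: Sort the data in ascending order: [16, 23, 32, 41, 42, 42, 63, 67, 71, 74, 91, 97, 98]
Step 2: The number of values is n = 13.
Step 3: Since n is odd, the median is the middle value at position 7: 63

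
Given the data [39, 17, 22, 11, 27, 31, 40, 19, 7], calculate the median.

22

Step 1: Sort the data in ascending order: [7, 11, 17, 19, 22, 27, 31, 39, 40]
Step 2: The number of values is n = 9.
Step 3: Since n is odd, the median is the middle value at position 5: 22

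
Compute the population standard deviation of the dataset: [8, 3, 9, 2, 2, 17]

5.3359

Step 1: Compute the mean: 6.8333
Step 2: Sum of squared deviations from the mean: 170.8333
Step 3: Population variance = 170.8333 / 6 = 28.4722
Step 4: Standard deviation = sqrt(28.4722) = 5.3359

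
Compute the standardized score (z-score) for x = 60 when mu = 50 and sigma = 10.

1

Step 1: Recall the z-score formula: z = (x - mu) / sigma
Step 2: Substitute values: z = (60 - 50) / 10
Step 3: z = 10 / 10 = 1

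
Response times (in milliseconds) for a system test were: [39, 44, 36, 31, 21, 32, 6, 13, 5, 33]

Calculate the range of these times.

39

Step 1: Identify the maximum value: max = 44
Step 2: Identify the minimum value: min = 5
Step 3: Range = max - min = 44 - 5 = 39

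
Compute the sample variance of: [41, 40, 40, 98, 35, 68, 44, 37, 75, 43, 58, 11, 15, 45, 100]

667.7143

Step 1: Compute the mean: (41 + 40 + 40 + 98 + 35 + 68 + 44 + 37 + 75 + 43 + 58 + 11 + 15 + 45 + 100) / 15 = 50
Step 2: Compute squared deviations from the mean:
  (41 - 50)^2 = 81
  (40 - 50)^2 = 100
  (40 - 50)^2 = 100
  (98 - 50)^2 = 2304
  (35 - 50)^2 = 225
  (68 - 50)^2 = 324
  (44 - 50)^2 = 36
  (37 - 50)^2 = 169
  (75 - 50)^2 = 625
  (43 - 50)^2 = 49
  (58 - 50)^2 = 64
  (11 - 50)^2 = 1521
  (15 - 50)^2 = 1225
  (45 - 50)^2 = 25
  (100 - 50)^2 = 2500
Step 3: Sum of squared deviations = 9348
Step 4: Sample variance = 9348 / 14 = 667.7143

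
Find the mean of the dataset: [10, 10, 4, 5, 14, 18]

10.1667

Step 1: Sum all values: 10 + 10 + 4 + 5 + 14 + 18 = 61
Step 2: Count the number of values: n = 6
Step 3: Mean = sum / n = 61 / 6 = 10.1667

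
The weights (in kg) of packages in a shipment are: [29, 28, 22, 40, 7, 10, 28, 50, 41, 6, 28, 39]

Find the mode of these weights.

28

Step 1: Count the frequency of each value:
  6: appears 1 time(s)
  7: appears 1 time(s)
  10: appears 1 time(s)
  22: appears 1 time(s)
  28: appears 3 time(s)
  29: appears 1 time(s)
  39: appears 1 time(s)
  40: appears 1 time(s)
  41: appears 1 time(s)
  50: appears 1 time(s)
Step 2: The value 28 appears most frequently (3 times).
Step 3: Mode = 28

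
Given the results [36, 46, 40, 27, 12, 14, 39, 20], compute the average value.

29.25

Step 1: Sum all values: 36 + 46 + 40 + 27 + 12 + 14 + 39 + 20 = 234
Step 2: Count the number of values: n = 8
Step 3: Mean = sum / n = 234 / 8 = 29.25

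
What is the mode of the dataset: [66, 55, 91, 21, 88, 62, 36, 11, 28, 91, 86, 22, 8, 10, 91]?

91

Step 1: Count the frequency of each value:
  8: appears 1 time(s)
  10: appears 1 time(s)
  11: appears 1 time(s)
  21: appears 1 time(s)
  22: appears 1 time(s)
  28: appears 1 time(s)
  36: appears 1 time(s)
  55: appears 1 time(s)
  62: appears 1 time(s)
  66: appears 1 time(s)
  86: appears 1 time(s)
  88: appears 1 time(s)
  91: appears 3 time(s)
Step 2: The value 91 appears most frequently (3 times).
Step 3: Mode = 91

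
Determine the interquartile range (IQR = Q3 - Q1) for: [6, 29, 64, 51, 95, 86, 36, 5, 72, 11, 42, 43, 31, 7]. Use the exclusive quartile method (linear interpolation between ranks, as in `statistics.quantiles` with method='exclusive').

56

Step 1: Sort the data: [5, 6, 7, 11, 29, 31, 36, 42, 43, 51, 64, 72, 86, 95]
Step 2: n = 14
Step 3: Using the exclusive quartile method:
  Q1 = 10
  Q2 (median) = 39
  Q3 = 66
  IQR = Q3 - Q1 = 66 - 10 = 56
Step 4: IQR = 56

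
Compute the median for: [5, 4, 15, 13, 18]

13

Step 1: Sort the data in ascending order: [4, 5, 13, 15, 18]
Step 2: The number of values is n = 5.
Step 3: Since n is odd, the median is the middle value at position 3: 13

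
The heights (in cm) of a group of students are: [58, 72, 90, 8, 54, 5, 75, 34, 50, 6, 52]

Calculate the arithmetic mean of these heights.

45.8182

Step 1: Sum all values: 58 + 72 + 90 + 8 + 54 + 5 + 75 + 34 + 50 + 6 + 52 = 504
Step 2: Count the number of values: n = 11
Step 3: Mean = sum / n = 504 / 11 = 45.8182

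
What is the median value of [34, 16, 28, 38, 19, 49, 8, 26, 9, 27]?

26.5

Step 1: Sort the data in ascending order: [8, 9, 16, 19, 26, 27, 28, 34, 38, 49]
Step 2: The number of values is n = 10.
Step 3: Since n is even, the median is the average of positions 5 and 6:
  Median = (26 + 27) / 2 = 26.5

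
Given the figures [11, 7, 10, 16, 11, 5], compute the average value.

10

Step 1: Sum all values: 11 + 7 + 10 + 16 + 11 + 5 = 60
Step 2: Count the number of values: n = 6
Step 3: Mean = sum / n = 60 / 6 = 10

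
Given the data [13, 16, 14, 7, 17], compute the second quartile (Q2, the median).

14

Step 1: Sort the data: [7, 13, 14, 16, 17]
Step 2: n = 5
Step 3: Q2 is the median. Since n is odd, it is the middle value at position 3: 14
Step 4: Q2 = 14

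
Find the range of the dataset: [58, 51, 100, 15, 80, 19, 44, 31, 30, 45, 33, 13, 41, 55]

87

Step 1: Identify the maximum value: max = 100
Step 2: Identify the minimum value: min = 13
Step 3: Range = max - min = 100 - 13 = 87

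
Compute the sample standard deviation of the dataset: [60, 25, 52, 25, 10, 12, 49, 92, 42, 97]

30.3798

Step 1: Compute the mean: 46.4
Step 2: Sum of squared deviations from the mean: 8306.4
Step 3: Sample variance = 8306.4 / 9 = 922.9333
Step 4: Standard deviation = sqrt(922.9333) = 30.3798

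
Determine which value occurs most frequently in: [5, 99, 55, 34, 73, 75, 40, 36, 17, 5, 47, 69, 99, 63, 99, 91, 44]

99

Step 1: Count the frequency of each value:
  5: appears 2 time(s)
  17: appears 1 time(s)
  34: appears 1 time(s)
  36: appears 1 time(s)
  40: appears 1 time(s)
  44: appears 1 time(s)
  47: appears 1 time(s)
  55: appears 1 time(s)
  63: appears 1 time(s)
  69: appears 1 time(s)
  73: appears 1 time(s)
  75: appears 1 time(s)
  91: appears 1 time(s)
  99: appears 3 time(s)
Step 2: The value 99 appears most frequently (3 times).
Step 3: Mode = 99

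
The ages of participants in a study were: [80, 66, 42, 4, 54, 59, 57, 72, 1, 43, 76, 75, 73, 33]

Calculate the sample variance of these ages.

649.8077

Step 1: Compute the mean: (80 + 66 + 42 + 4 + 54 + 59 + 57 + 72 + 1 + 43 + 76 + 75 + 73 + 33) / 14 = 52.5
Step 2: Compute squared deviations from the mean:
  (80 - 52.5)^2 = 756.25
  (66 - 52.5)^2 = 182.25
  (42 - 52.5)^2 = 110.25
  (4 - 52.5)^2 = 2352.25
  (54 - 52.5)^2 = 2.25
  (59 - 52.5)^2 = 42.25
  (57 - 52.5)^2 = 20.25
  (72 - 52.5)^2 = 380.25
  (1 - 52.5)^2 = 2652.25
  (43 - 52.5)^2 = 90.25
  (76 - 52.5)^2 = 552.25
  (75 - 52.5)^2 = 506.25
  (73 - 52.5)^2 = 420.25
  (33 - 52.5)^2 = 380.25
Step 3: Sum of squared deviations = 8447.5
Step 4: Sample variance = 8447.5 / 13 = 649.8077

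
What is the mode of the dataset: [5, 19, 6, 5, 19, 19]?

19

Step 1: Count the frequency of each value:
  5: appears 2 time(s)
  6: appears 1 time(s)
  19: appears 3 time(s)
Step 2: The value 19 appears most frequently (3 times).
Step 3: Mode = 19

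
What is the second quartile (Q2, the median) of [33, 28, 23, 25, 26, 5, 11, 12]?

24

Step 1: Sort the data: [5, 11, 12, 23, 25, 26, 28, 33]
Step 2: n = 8
Step 3: Q2 is the median. Since n is even, it is the average of the values at positions 4 and 5:
  Q2 = (23 + 25) / 2 = 24
Step 4: Q2 = 24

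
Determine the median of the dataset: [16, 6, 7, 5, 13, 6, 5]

6

Step 1: Sort the data in ascending order: [5, 5, 6, 6, 7, 13, 16]
Step 2: The number of values is n = 7.
Step 3: Since n is odd, the median is the middle value at position 4: 6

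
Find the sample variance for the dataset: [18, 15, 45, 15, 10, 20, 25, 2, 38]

180.6111

Step 1: Compute the mean: (18 + 15 + 45 + 15 + 10 + 20 + 25 + 2 + 38) / 9 = 20.8889
Step 2: Compute squared deviations from the mean:
  (18 - 20.8889)^2 = 8.3457
  (15 - 20.8889)^2 = 34.679
  (45 - 20.8889)^2 = 581.3457
  (15 - 20.8889)^2 = 34.679
  (10 - 20.8889)^2 = 118.5679
  (20 - 20.8889)^2 = 0.7901
  (25 - 20.8889)^2 = 16.9012
  (2 - 20.8889)^2 = 356.7901
  (38 - 20.8889)^2 = 292.7901
Step 3: Sum of squared deviations = 1444.8889
Step 4: Sample variance = 1444.8889 / 8 = 180.6111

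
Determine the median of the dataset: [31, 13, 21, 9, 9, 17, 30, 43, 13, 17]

17

Step 1: Sort the data in ascending order: [9, 9, 13, 13, 17, 17, 21, 30, 31, 43]
Step 2: The number of values is n = 10.
Step 3: Since n is even, the median is the average of positions 5 and 6:
  Median = (17 + 17) / 2 = 17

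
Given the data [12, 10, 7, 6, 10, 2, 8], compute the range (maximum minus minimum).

10

Step 1: Identify the maximum value: max = 12
Step 2: Identify the minimum value: min = 2
Step 3: Range = max - min = 12 - 2 = 10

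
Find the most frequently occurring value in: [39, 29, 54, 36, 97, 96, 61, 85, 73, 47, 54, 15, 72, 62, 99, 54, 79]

54

Step 1: Count the frequency of each value:
  15: appears 1 time(s)
  29: appears 1 time(s)
  36: appears 1 time(s)
  39: appears 1 time(s)
  47: appears 1 time(s)
  54: appears 3 time(s)
  61: appears 1 time(s)
  62: appears 1 time(s)
  72: appears 1 time(s)
  73: appears 1 time(s)
  79: appears 1 time(s)
  85: appears 1 time(s)
  96: appears 1 time(s)
  97: appears 1 time(s)
  99: appears 1 time(s)
Step 2: The value 54 appears most frequently (3 times).
Step 3: Mode = 54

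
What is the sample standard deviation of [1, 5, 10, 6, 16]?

5.6833

Step 1: Compute the mean: 7.6
Step 2: Sum of squared deviations from the mean: 129.2
Step 3: Sample variance = 129.2 / 4 = 32.3
Step 4: Standard deviation = sqrt(32.3) = 5.6833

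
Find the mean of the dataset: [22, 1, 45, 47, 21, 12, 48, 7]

25.375

Step 1: Sum all values: 22 + 1 + 45 + 47 + 21 + 12 + 48 + 7 = 203
Step 2: Count the number of values: n = 8
Step 3: Mean = sum / n = 203 / 8 = 25.375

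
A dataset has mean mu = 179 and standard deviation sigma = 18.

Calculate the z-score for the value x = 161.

-1

Step 1: Recall the z-score formula: z = (x - mu) / sigma
Step 2: Substitute values: z = (161 - 179) / 18
Step 3: z = -18 / 18 = -1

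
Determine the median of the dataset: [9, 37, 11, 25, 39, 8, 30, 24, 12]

24

Step 1: Sort the data in ascending order: [8, 9, 11, 12, 24, 25, 30, 37, 39]
Step 2: The number of values is n = 9.
Step 3: Since n is odd, the median is the middle value at position 5: 24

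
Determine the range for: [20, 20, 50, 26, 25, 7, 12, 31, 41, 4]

46

Step 1: Identify the maximum value: max = 50
Step 2: Identify the minimum value: min = 4
Step 3: Range = max - min = 50 - 4 = 46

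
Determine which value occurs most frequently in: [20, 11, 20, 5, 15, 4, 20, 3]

20

Step 1: Count the frequency of each value:
  3: appears 1 time(s)
  4: appears 1 time(s)
  5: appears 1 time(s)
  11: appears 1 time(s)
  15: appears 1 time(s)
  20: appears 3 time(s)
Step 2: The value 20 appears most frequently (3 times).
Step 3: Mode = 20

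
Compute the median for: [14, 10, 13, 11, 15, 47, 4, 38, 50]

14

Step 1: Sort the data in ascending order: [4, 10, 11, 13, 14, 15, 38, 47, 50]
Step 2: The number of values is n = 9.
Step 3: Since n is odd, the median is the middle value at position 5: 14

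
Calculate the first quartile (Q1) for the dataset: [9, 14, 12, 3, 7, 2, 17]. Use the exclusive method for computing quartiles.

3

Step 1: Sort the data: [2, 3, 7, 9, 12, 14, 17]
Step 2: n = 7
Step 3: Using the exclusive quartile method:
  Q1 = 3
  Q2 (median) = 9
  Q3 = 14
  IQR = Q3 - Q1 = 14 - 3 = 11
Step 4: Q1 = 3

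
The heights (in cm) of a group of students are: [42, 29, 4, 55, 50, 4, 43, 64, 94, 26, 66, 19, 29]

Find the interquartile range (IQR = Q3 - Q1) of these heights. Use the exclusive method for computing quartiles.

37

Step 1: Sort the data: [4, 4, 19, 26, 29, 29, 42, 43, 50, 55, 64, 66, 94]
Step 2: n = 13
Step 3: Using the exclusive quartile method:
  Q1 = 22.5
  Q2 (median) = 42
  Q3 = 59.5
  IQR = Q3 - Q1 = 59.5 - 22.5 = 37
Step 4: IQR = 37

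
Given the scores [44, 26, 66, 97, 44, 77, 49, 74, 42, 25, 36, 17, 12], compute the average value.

46.8462

Step 1: Sum all values: 44 + 26 + 66 + 97 + 44 + 77 + 49 + 74 + 42 + 25 + 36 + 17 + 12 = 609
Step 2: Count the number of values: n = 13
Step 3: Mean = sum / n = 609 / 13 = 46.8462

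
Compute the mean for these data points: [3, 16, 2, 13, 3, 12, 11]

8.5714

Step 1: Sum all values: 3 + 16 + 2 + 13 + 3 + 12 + 11 = 60
Step 2: Count the number of values: n = 7
Step 3: Mean = sum / n = 60 / 7 = 8.5714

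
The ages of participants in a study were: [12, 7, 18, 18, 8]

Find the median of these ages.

12

Step 1: Sort the data in ascending order: [7, 8, 12, 18, 18]
Step 2: The number of values is n = 5.
Step 3: Since n is odd, the median is the middle value at position 3: 12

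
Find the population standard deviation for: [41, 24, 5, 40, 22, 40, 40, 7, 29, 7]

14.151

Step 1: Compute the mean: 25.5
Step 2: Sum of squared deviations from the mean: 2002.5
Step 3: Population variance = 2002.5 / 10 = 200.25
Step 4: Standard deviation = sqrt(200.25) = 14.151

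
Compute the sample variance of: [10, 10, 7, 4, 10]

7.2

Step 1: Compute the mean: (10 + 10 + 7 + 4 + 10) / 5 = 8.2
Step 2: Compute squared deviations from the mean:
  (10 - 8.2)^2 = 3.24
  (10 - 8.2)^2 = 3.24
  (7 - 8.2)^2 = 1.44
  (4 - 8.2)^2 = 17.64
  (10 - 8.2)^2 = 3.24
Step 3: Sum of squared deviations = 28.8
Step 4: Sample variance = 28.8 / 4 = 7.2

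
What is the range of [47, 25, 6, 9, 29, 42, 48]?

42

Step 1: Identify the maximum value: max = 48
Step 2: Identify the minimum value: min = 6
Step 3: Range = max - min = 48 - 6 = 42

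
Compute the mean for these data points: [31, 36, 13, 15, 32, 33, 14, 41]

26.875

Step 1: Sum all values: 31 + 36 + 13 + 15 + 32 + 33 + 14 + 41 = 215
Step 2: Count the number of values: n = 8
Step 3: Mean = sum / n = 215 / 8 = 26.875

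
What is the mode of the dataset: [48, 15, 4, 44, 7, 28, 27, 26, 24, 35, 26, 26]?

26

Step 1: Count the frequency of each value:
  4: appears 1 time(s)
  7: appears 1 time(s)
  15: appears 1 time(s)
  24: appears 1 time(s)
  26: appears 3 time(s)
  27: appears 1 time(s)
  28: appears 1 time(s)
  35: appears 1 time(s)
  44: appears 1 time(s)
  48: appears 1 time(s)
Step 2: The value 26 appears most frequently (3 times).
Step 3: Mode = 26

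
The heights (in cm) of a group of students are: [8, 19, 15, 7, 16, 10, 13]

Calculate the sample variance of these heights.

19.619

Step 1: Compute the mean: (8 + 19 + 15 + 7 + 16 + 10 + 13) / 7 = 12.5714
Step 2: Compute squared deviations from the mean:
  (8 - 12.5714)^2 = 20.898
  (19 - 12.5714)^2 = 41.3265
  (15 - 12.5714)^2 = 5.898
  (7 - 12.5714)^2 = 31.0408
  (16 - 12.5714)^2 = 11.7551
  (10 - 12.5714)^2 = 6.6122
  (13 - 12.5714)^2 = 0.1837
Step 3: Sum of squared deviations = 117.7143
Step 4: Sample variance = 117.7143 / 6 = 19.619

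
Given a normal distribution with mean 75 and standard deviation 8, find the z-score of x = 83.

1

Step 1: Recall the z-score formula: z = (x - mu) / sigma
Step 2: Substitute values: z = (83 - 75) / 8
Step 3: z = 8 / 8 = 1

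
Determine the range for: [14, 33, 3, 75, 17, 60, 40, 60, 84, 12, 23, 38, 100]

97

Step 1: Identify the maximum value: max = 100
Step 2: Identify the minimum value: min = 3
Step 3: Range = max - min = 100 - 3 = 97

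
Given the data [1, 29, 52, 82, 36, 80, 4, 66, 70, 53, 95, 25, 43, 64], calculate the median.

52.5

Step 1: Sort the data in ascending order: [1, 4, 25, 29, 36, 43, 52, 53, 64, 66, 70, 80, 82, 95]
Step 2: The number of values is n = 14.
Step 3: Since n is even, the median is the average of positions 7 and 8:
  Median = (52 + 53) / 2 = 52.5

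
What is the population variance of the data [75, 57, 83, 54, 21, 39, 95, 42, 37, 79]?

516.76

Step 1: Compute the mean: (75 + 57 + 83 + 54 + 21 + 39 + 95 + 42 + 37 + 79) / 10 = 58.2
Step 2: Compute squared deviations from the mean:
  (75 - 58.2)^2 = 282.24
  (57 - 58.2)^2 = 1.44
  (83 - 58.2)^2 = 615.04
  (54 - 58.2)^2 = 17.64
  (21 - 58.2)^2 = 1383.84
  (39 - 58.2)^2 = 368.64
  (95 - 58.2)^2 = 1354.24
  (42 - 58.2)^2 = 262.44
  (37 - 58.2)^2 = 449.44
  (79 - 58.2)^2 = 432.64
Step 3: Sum of squared deviations = 5167.6
Step 4: Population variance = 5167.6 / 10 = 516.76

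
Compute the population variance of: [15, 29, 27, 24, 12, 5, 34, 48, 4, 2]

202

Step 1: Compute the mean: (15 + 29 + 27 + 24 + 12 + 5 + 34 + 48 + 4 + 2) / 10 = 20
Step 2: Compute squared deviations from the mean:
  (15 - 20)^2 = 25
  (29 - 20)^2 = 81
  (27 - 20)^2 = 49
  (24 - 20)^2 = 16
  (12 - 20)^2 = 64
  (5 - 20)^2 = 225
  (34 - 20)^2 = 196
  (48 - 20)^2 = 784
  (4 - 20)^2 = 256
  (2 - 20)^2 = 324
Step 3: Sum of squared deviations = 2020
Step 4: Population variance = 2020 / 10 = 202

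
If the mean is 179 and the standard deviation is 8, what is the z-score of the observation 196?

2.125

Step 1: Recall the z-score formula: z = (x - mu) / sigma
Step 2: Substitute values: z = (196 - 179) / 8
Step 3: z = 17 / 8 = 2.125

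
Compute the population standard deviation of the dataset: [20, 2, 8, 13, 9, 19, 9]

5.9247

Step 1: Compute the mean: 11.4286
Step 2: Sum of squared deviations from the mean: 245.7143
Step 3: Population variance = 245.7143 / 7 = 35.102
Step 4: Standard deviation = sqrt(35.102) = 5.9247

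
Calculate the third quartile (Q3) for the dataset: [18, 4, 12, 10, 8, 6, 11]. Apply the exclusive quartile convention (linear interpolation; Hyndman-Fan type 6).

12

Step 1: Sort the data: [4, 6, 8, 10, 11, 12, 18]
Step 2: n = 7
Step 3: Using the exclusive quartile method:
  Q1 = 6
  Q2 (median) = 10
  Q3 = 12
  IQR = Q3 - Q1 = 12 - 6 = 6
Step 4: Q3 = 12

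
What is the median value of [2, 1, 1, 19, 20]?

2

Step 1: Sort the data in ascending order: [1, 1, 2, 19, 20]
Step 2: The number of values is n = 5.
Step 3: Since n is odd, the median is the middle value at position 3: 2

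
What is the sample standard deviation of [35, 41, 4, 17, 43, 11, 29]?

15.2394

Step 1: Compute the mean: 25.7143
Step 2: Sum of squared deviations from the mean: 1393.4286
Step 3: Sample variance = 1393.4286 / 6 = 232.2381
Step 4: Standard deviation = sqrt(232.2381) = 15.2394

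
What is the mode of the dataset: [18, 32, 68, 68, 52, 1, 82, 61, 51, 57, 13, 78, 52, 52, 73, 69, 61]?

52

Step 1: Count the frequency of each value:
  1: appears 1 time(s)
  13: appears 1 time(s)
  18: appears 1 time(s)
  32: appears 1 time(s)
  51: appears 1 time(s)
  52: appears 3 time(s)
  57: appears 1 time(s)
  61: appears 2 time(s)
  68: appears 2 time(s)
  69: appears 1 time(s)
  73: appears 1 time(s)
  78: appears 1 time(s)
  82: appears 1 time(s)
Step 2: The value 52 appears most frequently (3 times).
Step 3: Mode = 52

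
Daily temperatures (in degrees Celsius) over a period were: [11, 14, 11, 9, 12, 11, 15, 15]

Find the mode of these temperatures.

11

Step 1: Count the frequency of each value:
  9: appears 1 time(s)
  11: appears 3 time(s)
  12: appears 1 time(s)
  14: appears 1 time(s)
  15: appears 2 time(s)
Step 2: The value 11 appears most frequently (3 times).
Step 3: Mode = 11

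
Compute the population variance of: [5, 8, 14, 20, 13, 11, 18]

23.9184

Step 1: Compute the mean: (5 + 8 + 14 + 20 + 13 + 11 + 18) / 7 = 12.7143
Step 2: Compute squared deviations from the mean:
  (5 - 12.7143)^2 = 59.5102
  (8 - 12.7143)^2 = 22.2245
  (14 - 12.7143)^2 = 1.6531
  (20 - 12.7143)^2 = 53.0816
  (13 - 12.7143)^2 = 0.0816
  (11 - 12.7143)^2 = 2.9388
  (18 - 12.7143)^2 = 27.9388
Step 3: Sum of squared deviations = 167.4286
Step 4: Population variance = 167.4286 / 7 = 23.9184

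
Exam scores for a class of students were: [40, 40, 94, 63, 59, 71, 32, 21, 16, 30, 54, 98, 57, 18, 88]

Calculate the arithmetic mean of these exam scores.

52.0667

Step 1: Sum all values: 40 + 40 + 94 + 63 + 59 + 71 + 32 + 21 + 16 + 30 + 54 + 98 + 57 + 18 + 88 = 781
Step 2: Count the number of values: n = 15
Step 3: Mean = sum / n = 781 / 15 = 52.0667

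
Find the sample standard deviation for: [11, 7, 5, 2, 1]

4.0249

Step 1: Compute the mean: 5.2
Step 2: Sum of squared deviations from the mean: 64.8
Step 3: Sample variance = 64.8 / 4 = 16.2
Step 4: Standard deviation = sqrt(16.2) = 4.0249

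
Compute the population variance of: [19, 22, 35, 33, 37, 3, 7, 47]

205.4844

Step 1: Compute the mean: (19 + 22 + 35 + 33 + 37 + 3 + 7 + 47) / 8 = 25.375
Step 2: Compute squared deviations from the mean:
  (19 - 25.375)^2 = 40.6406
  (22 - 25.375)^2 = 11.3906
  (35 - 25.375)^2 = 92.6406
  (33 - 25.375)^2 = 58.1406
  (37 - 25.375)^2 = 135.1406
  (3 - 25.375)^2 = 500.6406
  (7 - 25.375)^2 = 337.6406
  (47 - 25.375)^2 = 467.6406
Step 3: Sum of squared deviations = 1643.875
Step 4: Population variance = 1643.875 / 8 = 205.4844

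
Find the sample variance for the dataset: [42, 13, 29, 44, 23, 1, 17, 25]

207.0714

Step 1: Compute the mean: (42 + 13 + 29 + 44 + 23 + 1 + 17 + 25) / 8 = 24.25
Step 2: Compute squared deviations from the mean:
  (42 - 24.25)^2 = 315.0625
  (13 - 24.25)^2 = 126.5625
  (29 - 24.25)^2 = 22.5625
  (44 - 24.25)^2 = 390.0625
  (23 - 24.25)^2 = 1.5625
  (1 - 24.25)^2 = 540.5625
  (17 - 24.25)^2 = 52.5625
  (25 - 24.25)^2 = 0.5625
Step 3: Sum of squared deviations = 1449.5
Step 4: Sample variance = 1449.5 / 7 = 207.0714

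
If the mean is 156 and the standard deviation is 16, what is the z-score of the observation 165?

0.5625

Step 1: Recall the z-score formula: z = (x - mu) / sigma
Step 2: Substitute values: z = (165 - 156) / 16
Step 3: z = 9 / 16 = 0.5625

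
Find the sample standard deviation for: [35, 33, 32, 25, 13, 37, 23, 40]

8.86

Step 1: Compute the mean: 29.75
Step 2: Sum of squared deviations from the mean: 549.5
Step 3: Sample variance = 549.5 / 7 = 78.5
Step 4: Standard deviation = sqrt(78.5) = 8.86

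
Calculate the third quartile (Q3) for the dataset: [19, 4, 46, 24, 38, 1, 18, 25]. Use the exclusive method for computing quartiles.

34.75

Step 1: Sort the data: [1, 4, 18, 19, 24, 25, 38, 46]
Step 2: n = 8
Step 3: Using the exclusive quartile method:
  Q1 = 7.5
  Q2 (median) = 21.5
  Q3 = 34.75
  IQR = Q3 - Q1 = 34.75 - 7.5 = 27.25
Step 4: Q3 = 34.75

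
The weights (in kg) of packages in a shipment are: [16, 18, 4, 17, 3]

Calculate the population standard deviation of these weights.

6.6513

Step 1: Compute the mean: 11.6
Step 2: Sum of squared deviations from the mean: 221.2
Step 3: Population variance = 221.2 / 5 = 44.24
Step 4: Standard deviation = sqrt(44.24) = 6.6513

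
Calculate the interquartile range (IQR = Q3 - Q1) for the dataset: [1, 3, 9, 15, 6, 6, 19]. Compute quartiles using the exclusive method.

12

Step 1: Sort the data: [1, 3, 6, 6, 9, 15, 19]
Step 2: n = 7
Step 3: Using the exclusive quartile method:
  Q1 = 3
  Q2 (median) = 6
  Q3 = 15
  IQR = Q3 - Q1 = 15 - 3 = 12
Step 4: IQR = 12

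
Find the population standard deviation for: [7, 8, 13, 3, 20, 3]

5.9722

Step 1: Compute the mean: 9
Step 2: Sum of squared deviations from the mean: 214
Step 3: Population variance = 214 / 6 = 35.6667
Step 4: Standard deviation = sqrt(35.6667) = 5.9722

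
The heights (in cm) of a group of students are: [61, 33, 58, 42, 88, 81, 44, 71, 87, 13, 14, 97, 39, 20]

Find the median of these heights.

51

Step 1: Sort the data in ascending order: [13, 14, 20, 33, 39, 42, 44, 58, 61, 71, 81, 87, 88, 97]
Step 2: The number of values is n = 14.
Step 3: Since n is even, the median is the average of positions 7 and 8:
  Median = (44 + 58) / 2 = 51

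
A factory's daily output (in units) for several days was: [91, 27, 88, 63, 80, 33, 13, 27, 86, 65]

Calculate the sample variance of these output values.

877.5667

Step 1: Compute the mean: (91 + 27 + 88 + 63 + 80 + 33 + 13 + 27 + 86 + 65) / 10 = 57.3
Step 2: Compute squared deviations from the mean:
  (91 - 57.3)^2 = 1135.69
  (27 - 57.3)^2 = 918.09
  (88 - 57.3)^2 = 942.49
  (63 - 57.3)^2 = 32.49
  (80 - 57.3)^2 = 515.29
  (33 - 57.3)^2 = 590.49
  (13 - 57.3)^2 = 1962.49
  (27 - 57.3)^2 = 918.09
  (86 - 57.3)^2 = 823.69
  (65 - 57.3)^2 = 59.29
Step 3: Sum of squared deviations = 7898.1
Step 4: Sample variance = 7898.1 / 9 = 877.5667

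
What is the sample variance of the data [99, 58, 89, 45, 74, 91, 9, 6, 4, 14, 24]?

1384.8545

Step 1: Compute the mean: (99 + 58 + 89 + 45 + 74 + 91 + 9 + 6 + 4 + 14 + 24) / 11 = 46.6364
Step 2: Compute squared deviations from the mean:
  (99 - 46.6364)^2 = 2741.9504
  (58 - 46.6364)^2 = 129.1322
  (89 - 46.6364)^2 = 1794.6777
  (45 - 46.6364)^2 = 2.6777
  (74 - 46.6364)^2 = 748.7686
  (91 - 46.6364)^2 = 1968.1322
  (9 - 46.6364)^2 = 1416.4959
  (6 - 46.6364)^2 = 1651.314
  (4 - 46.6364)^2 = 1817.8595
  (14 - 46.6364)^2 = 1065.1322
  (24 - 46.6364)^2 = 512.405
Step 3: Sum of squared deviations = 13848.5455
Step 4: Sample variance = 13848.5455 / 10 = 1384.8545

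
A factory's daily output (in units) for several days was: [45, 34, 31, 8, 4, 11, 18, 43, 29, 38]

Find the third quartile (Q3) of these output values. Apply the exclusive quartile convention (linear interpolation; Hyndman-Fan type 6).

39.25

Step 1: Sort the data: [4, 8, 11, 18, 29, 31, 34, 38, 43, 45]
Step 2: n = 10
Step 3: Using the exclusive quartile method:
  Q1 = 10.25
  Q2 (median) = 30
  Q3 = 39.25
  IQR = Q3 - Q1 = 39.25 - 10.25 = 29
Step 4: Q3 = 39.25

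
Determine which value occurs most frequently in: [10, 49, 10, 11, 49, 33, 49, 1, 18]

49

Step 1: Count the frequency of each value:
  1: appears 1 time(s)
  10: appears 2 time(s)
  11: appears 1 time(s)
  18: appears 1 time(s)
  33: appears 1 time(s)
  49: appears 3 time(s)
Step 2: The value 49 appears most frequently (3 times).
Step 3: Mode = 49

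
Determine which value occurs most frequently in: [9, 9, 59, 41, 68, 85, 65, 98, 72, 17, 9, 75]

9

Step 1: Count the frequency of each value:
  9: appears 3 time(s)
  17: appears 1 time(s)
  41: appears 1 time(s)
  59: appears 1 time(s)
  65: appears 1 time(s)
  68: appears 1 time(s)
  72: appears 1 time(s)
  75: appears 1 time(s)
  85: appears 1 time(s)
  98: appears 1 time(s)
Step 2: The value 9 appears most frequently (3 times).
Step 3: Mode = 9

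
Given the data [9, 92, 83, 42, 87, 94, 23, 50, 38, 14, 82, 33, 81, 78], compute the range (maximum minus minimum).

85

Step 1: Identify the maximum value: max = 94
Step 2: Identify the minimum value: min = 9
Step 3: Range = max - min = 94 - 9 = 85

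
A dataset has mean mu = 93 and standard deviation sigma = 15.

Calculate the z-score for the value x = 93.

0

Step 1: Recall the z-score formula: z = (x - mu) / sigma
Step 2: Substitute values: z = (93 - 93) / 15
Step 3: z = 0 / 15 = 0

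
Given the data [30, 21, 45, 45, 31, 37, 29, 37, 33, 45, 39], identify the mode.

45

Step 1: Count the frequency of each value:
  21: appears 1 time(s)
  29: appears 1 time(s)
  30: appears 1 time(s)
  31: appears 1 time(s)
  33: appears 1 time(s)
  37: appears 2 time(s)
  39: appears 1 time(s)
  45: appears 3 time(s)
Step 2: The value 45 appears most frequently (3 times).
Step 3: Mode = 45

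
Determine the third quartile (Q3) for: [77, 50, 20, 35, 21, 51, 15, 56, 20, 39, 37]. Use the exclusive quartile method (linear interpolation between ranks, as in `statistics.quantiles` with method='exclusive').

51

Step 1: Sort the data: [15, 20, 20, 21, 35, 37, 39, 50, 51, 56, 77]
Step 2: n = 11
Step 3: Using the exclusive quartile method:
  Q1 = 20
  Q2 (median) = 37
  Q3 = 51
  IQR = Q3 - Q1 = 51 - 20 = 31
Step 4: Q3 = 51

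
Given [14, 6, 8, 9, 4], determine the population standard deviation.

3.3705

Step 1: Compute the mean: 8.2
Step 2: Sum of squared deviations from the mean: 56.8
Step 3: Population variance = 56.8 / 5 = 11.36
Step 4: Standard deviation = sqrt(11.36) = 3.3705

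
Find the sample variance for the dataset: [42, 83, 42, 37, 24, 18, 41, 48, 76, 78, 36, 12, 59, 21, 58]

491.5714

Step 1: Compute the mean: (42 + 83 + 42 + 37 + 24 + 18 + 41 + 48 + 76 + 78 + 36 + 12 + 59 + 21 + 58) / 15 = 45
Step 2: Compute squared deviations from the mean:
  (42 - 45)^2 = 9
  (83 - 45)^2 = 1444
  (42 - 45)^2 = 9
  (37 - 45)^2 = 64
  (24 - 45)^2 = 441
  (18 - 45)^2 = 729
  (41 - 45)^2 = 16
  (48 - 45)^2 = 9
  (76 - 45)^2 = 961
  (78 - 45)^2 = 1089
  (36 - 45)^2 = 81
  (12 - 45)^2 = 1089
  (59 - 45)^2 = 196
  (21 - 45)^2 = 576
  (58 - 45)^2 = 169
Step 3: Sum of squared deviations = 6882
Step 4: Sample variance = 6882 / 14 = 491.5714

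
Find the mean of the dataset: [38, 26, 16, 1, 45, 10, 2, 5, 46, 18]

20.7

Step 1: Sum all values: 38 + 26 + 16 + 1 + 45 + 10 + 2 + 5 + 46 + 18 = 207
Step 2: Count the number of values: n = 10
Step 3: Mean = sum / n = 207 / 10 = 20.7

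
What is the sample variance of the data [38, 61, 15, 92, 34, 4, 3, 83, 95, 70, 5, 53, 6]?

1223.5

Step 1: Compute the mean: (38 + 61 + 15 + 92 + 34 + 4 + 3 + 83 + 95 + 70 + 5 + 53 + 6) / 13 = 43
Step 2: Compute squared deviations from the mean:
  (38 - 43)^2 = 25
  (61 - 43)^2 = 324
  (15 - 43)^2 = 784
  (92 - 43)^2 = 2401
  (34 - 43)^2 = 81
  (4 - 43)^2 = 1521
  (3 - 43)^2 = 1600
  (83 - 43)^2 = 1600
  (95 - 43)^2 = 2704
  (70 - 43)^2 = 729
  (5 - 43)^2 = 1444
  (53 - 43)^2 = 100
  (6 - 43)^2 = 1369
Step 3: Sum of squared deviations = 14682
Step 4: Sample variance = 14682 / 12 = 1223.5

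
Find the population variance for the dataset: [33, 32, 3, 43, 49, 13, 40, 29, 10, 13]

222.85

Step 1: Compute the mean: (33 + 32 + 3 + 43 + 49 + 13 + 40 + 29 + 10 + 13) / 10 = 26.5
Step 2: Compute squared deviations from the mean:
  (33 - 26.5)^2 = 42.25
  (32 - 26.5)^2 = 30.25
  (3 - 26.5)^2 = 552.25
  (43 - 26.5)^2 = 272.25
  (49 - 26.5)^2 = 506.25
  (13 - 26.5)^2 = 182.25
  (40 - 26.5)^2 = 182.25
  (29 - 26.5)^2 = 6.25
  (10 - 26.5)^2 = 272.25
  (13 - 26.5)^2 = 182.25
Step 3: Sum of squared deviations = 2228.5
Step 4: Population variance = 2228.5 / 10 = 222.85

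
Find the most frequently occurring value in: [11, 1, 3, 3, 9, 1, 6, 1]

1

Step 1: Count the frequency of each value:
  1: appears 3 time(s)
  3: appears 2 time(s)
  6: appears 1 time(s)
  9: appears 1 time(s)
  11: appears 1 time(s)
Step 2: The value 1 appears most frequently (3 times).
Step 3: Mode = 1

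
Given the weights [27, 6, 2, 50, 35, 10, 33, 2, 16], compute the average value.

20.1111

Step 1: Sum all values: 27 + 6 + 2 + 50 + 35 + 10 + 33 + 2 + 16 = 181
Step 2: Count the number of values: n = 9
Step 3: Mean = sum / n = 181 / 9 = 20.1111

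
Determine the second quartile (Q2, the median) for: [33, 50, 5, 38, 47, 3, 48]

38

Step 1: Sort the data: [3, 5, 33, 38, 47, 48, 50]
Step 2: n = 7
Step 3: Q2 is the median. Since n is odd, it is the middle value at position 4: 38
Step 4: Q2 = 38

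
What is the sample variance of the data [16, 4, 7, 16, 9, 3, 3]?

32.5714

Step 1: Compute the mean: (16 + 4 + 7 + 16 + 9 + 3 + 3) / 7 = 8.2857
Step 2: Compute squared deviations from the mean:
  (16 - 8.2857)^2 = 59.5102
  (4 - 8.2857)^2 = 18.3673
  (7 - 8.2857)^2 = 1.6531
  (16 - 8.2857)^2 = 59.5102
  (9 - 8.2857)^2 = 0.5102
  (3 - 8.2857)^2 = 27.9388
  (3 - 8.2857)^2 = 27.9388
Step 3: Sum of squared deviations = 195.4286
Step 4: Sample variance = 195.4286 / 6 = 32.5714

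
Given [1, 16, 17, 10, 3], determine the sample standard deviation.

7.3007

Step 1: Compute the mean: 9.4
Step 2: Sum of squared deviations from the mean: 213.2
Step 3: Sample variance = 213.2 / 4 = 53.3
Step 4: Standard deviation = sqrt(53.3) = 7.3007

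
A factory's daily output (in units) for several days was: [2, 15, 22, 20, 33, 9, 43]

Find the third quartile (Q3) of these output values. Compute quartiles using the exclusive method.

33

Step 1: Sort the data: [2, 9, 15, 20, 22, 33, 43]
Step 2: n = 7
Step 3: Using the exclusive quartile method:
  Q1 = 9
  Q2 (median) = 20
  Q3 = 33
  IQR = Q3 - Q1 = 33 - 9 = 24
Step 4: Q3 = 33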